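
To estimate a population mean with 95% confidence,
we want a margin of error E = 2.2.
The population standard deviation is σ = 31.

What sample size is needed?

z_0.025 = 1.960
n = (z×σ/E)² = (1.960×31/2.2)²
n = 762.7640
Round up: n = 763

Answer: n = 763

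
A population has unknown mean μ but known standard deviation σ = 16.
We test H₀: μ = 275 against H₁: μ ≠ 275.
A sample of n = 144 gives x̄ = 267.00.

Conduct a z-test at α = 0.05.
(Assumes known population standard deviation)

Standard error: SE = σ/√n = 16/√144 = 1.3333
z-statistic: z = (x̄ - μ₀)/SE = (267.00 - 275)/1.3333 = -6.0002
Critical value: ±1.960
p-value < 0.0001
Decision: reject H₀

Answer: z = -6.0002, reject H₀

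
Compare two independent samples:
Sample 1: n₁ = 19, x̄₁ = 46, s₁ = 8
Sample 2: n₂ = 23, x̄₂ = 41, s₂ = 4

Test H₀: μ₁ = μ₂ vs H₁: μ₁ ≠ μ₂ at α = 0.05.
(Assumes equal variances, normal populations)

Answer: t = 2.6302, reject H₀

Derivation:
Pooled variance: s²_p = [18×8² + 22×4²]/(40) = 37.6000
s_p = 6.1319
SE = s_p×√(1/n₁ + 1/n₂) = 6.1319×√(1/19 + 1/23) = 1.9010
t = (x̄₁ - x̄₂)/SE = (46 - 41)/1.9010 = 2.6302
df = 40, t-critical = ±2.021
Decision: reject H₀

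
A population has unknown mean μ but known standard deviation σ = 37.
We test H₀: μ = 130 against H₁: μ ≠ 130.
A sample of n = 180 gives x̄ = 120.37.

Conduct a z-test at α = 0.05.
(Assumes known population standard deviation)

Standard error: SE = σ/√n = 37/√180 = 2.7578
z-statistic: z = (x̄ - μ₀)/SE = (120.37 - 130)/2.7578 = -3.4919
Critical value: ±1.960
p-value = 0.0005
Decision: reject H₀

Answer: z = -3.4919, reject H₀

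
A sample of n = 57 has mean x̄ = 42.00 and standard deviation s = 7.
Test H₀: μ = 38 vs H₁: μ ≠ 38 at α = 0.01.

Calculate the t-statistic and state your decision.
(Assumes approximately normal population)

Answer: t = 4.3141, reject H₀

Derivation:
df = n - 1 = 56
SE = s/√n = 7/√57 = 0.9272
t = (x̄ - μ₀)/SE = (42.00 - 38)/0.9272 = 4.3141
Critical value: t_{0.005,56} = ±2.667
p-value ≈ 0.0001
Decision: reject H₀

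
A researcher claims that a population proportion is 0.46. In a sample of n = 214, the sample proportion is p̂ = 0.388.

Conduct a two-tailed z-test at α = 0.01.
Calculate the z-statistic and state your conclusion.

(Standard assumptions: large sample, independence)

Answer: z = -2.1133, fail to reject H₀

Derivation:
H₀: p = 0.46, H₁: p ≠ 0.46
Standard error: SE = √(p₀(1-p₀)/n) = √(0.46×0.54/214) = 0.034070
z-statistic: z = (p̂ - p₀)/SE = (0.388 - 0.46)/0.034070 = -2.1133
Critical value: z_0.005 = ±2.576
p-value = 0.0346
Decision: fail to reject H₀ at α = 0.01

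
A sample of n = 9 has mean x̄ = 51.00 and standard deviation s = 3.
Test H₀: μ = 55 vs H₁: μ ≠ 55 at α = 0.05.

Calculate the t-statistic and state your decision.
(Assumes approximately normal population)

Answer: t = -4.0000, reject H₀

Derivation:
df = n - 1 = 8
SE = s/√n = 3/√9 = 1.0000
t = (x̄ - μ₀)/SE = (51.00 - 55)/1.0000 = -4.0000
Critical value: t_{0.025,8} = ±2.306
p-value ≈ 0.0039
Decision: reject H₀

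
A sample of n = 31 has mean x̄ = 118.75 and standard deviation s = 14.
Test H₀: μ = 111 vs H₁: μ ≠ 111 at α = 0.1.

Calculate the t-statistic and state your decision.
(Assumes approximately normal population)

Answer: t = 3.0821, reject H₀

Derivation:
df = n - 1 = 30
SE = s/√n = 14/√31 = 2.5145
t = (x̄ - μ₀)/SE = (118.75 - 111)/2.5145 = 3.0821
Critical value: t_{0.05,30} = ±1.697
p-value ≈ 0.0044
Decision: reject H₀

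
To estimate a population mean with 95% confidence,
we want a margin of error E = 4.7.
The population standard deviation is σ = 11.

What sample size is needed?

Answer: n = 22

Derivation:
z_0.025 = 1.960
n = (z×σ/E)² = (1.960×11/4.7)²
n = 21.0427
Round up: n = 22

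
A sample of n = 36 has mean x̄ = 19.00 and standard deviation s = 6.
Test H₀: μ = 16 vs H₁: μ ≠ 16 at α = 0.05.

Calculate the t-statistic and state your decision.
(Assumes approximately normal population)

df = n - 1 = 35
SE = s/√n = 6/√36 = 1.0000
t = (x̄ - μ₀)/SE = (19.00 - 16)/1.0000 = 3.0000
Critical value: t_{0.025,35} = ±2.030
p-value ≈ 0.0049
Decision: reject H₀

Answer: t = 3.0000, reject H₀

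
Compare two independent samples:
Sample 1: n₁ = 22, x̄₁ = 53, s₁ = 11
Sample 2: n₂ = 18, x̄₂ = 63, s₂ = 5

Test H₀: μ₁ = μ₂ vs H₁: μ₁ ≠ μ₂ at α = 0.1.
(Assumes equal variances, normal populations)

Answer: t = -3.5614, reject H₀

Derivation:
Pooled variance: s²_p = [21×11² + 17×5²]/(38) = 78.0526
s_p = 8.8347
SE = s_p×√(1/n₁ + 1/n₂) = 8.8347×√(1/22 + 1/18) = 2.8079
t = (x̄₁ - x̄₂)/SE = (53 - 63)/2.8079 = -3.5614
df = 38, t-critical = ±1.686
Decision: reject H₀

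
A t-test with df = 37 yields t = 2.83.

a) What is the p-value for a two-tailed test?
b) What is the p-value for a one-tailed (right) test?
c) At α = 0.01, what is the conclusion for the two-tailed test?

Answer: a) 0.0075, b) 0.0037, c) reject H₀

Derivation:
Using t-distribution with df = 37:
a) Two-tailed: p = 2×P(T > 2.83) = 0.0075
b) One-tailed: p = P(T > 2.83) = 0.0037
c) 0.0075 < 0.01, reject H₀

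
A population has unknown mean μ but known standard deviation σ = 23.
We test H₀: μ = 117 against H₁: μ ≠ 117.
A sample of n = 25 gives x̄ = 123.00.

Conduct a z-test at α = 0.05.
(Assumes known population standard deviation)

Standard error: SE = σ/√n = 23/√25 = 4.6000
z-statistic: z = (x̄ - μ₀)/SE = (123.00 - 117)/4.6000 = 1.3043
Critical value: ±1.960
p-value = 0.1921
Decision: fail to reject H₀

Answer: z = 1.3043, fail to reject H₀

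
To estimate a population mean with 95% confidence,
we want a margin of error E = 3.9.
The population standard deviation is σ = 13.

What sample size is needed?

z_0.025 = 1.960
n = (z×σ/E)² = (1.960×13/3.9)²
n = 42.6844
Round up: n = 43

Answer: n = 43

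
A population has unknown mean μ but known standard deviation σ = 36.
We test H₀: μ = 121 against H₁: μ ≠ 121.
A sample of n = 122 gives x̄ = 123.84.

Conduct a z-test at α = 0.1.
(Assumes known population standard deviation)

Standard error: SE = σ/√n = 36/√122 = 3.2593
z-statistic: z = (x̄ - μ₀)/SE = (123.84 - 121)/3.2593 = 0.8714
Critical value: ±1.645
p-value = 0.3835
Decision: fail to reject H₀

Answer: z = 0.8714, fail to reject H₀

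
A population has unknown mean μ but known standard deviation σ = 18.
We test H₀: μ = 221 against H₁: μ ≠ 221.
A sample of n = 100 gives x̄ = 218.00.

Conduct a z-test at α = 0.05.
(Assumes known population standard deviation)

Answer: z = -1.6667, fail to reject H₀

Derivation:
Standard error: SE = σ/√n = 18/√100 = 1.8000
z-statistic: z = (x̄ - μ₀)/SE = (218.00 - 221)/1.8000 = -1.6667
Critical value: ±1.960
p-value = 0.0956
Decision: fail to reject H₀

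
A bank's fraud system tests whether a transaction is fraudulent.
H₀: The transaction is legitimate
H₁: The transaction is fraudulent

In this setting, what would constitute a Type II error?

Answer: Allowing a fraudulent transaction to go through

Derivation:
A Type I error (probability α) occurs when we reject a true H₀.
A Type II error (probability β) occurs when we fail to reject a false H₀.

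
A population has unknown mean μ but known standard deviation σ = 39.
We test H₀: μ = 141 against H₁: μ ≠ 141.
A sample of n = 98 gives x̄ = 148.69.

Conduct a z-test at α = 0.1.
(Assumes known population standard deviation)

Standard error: SE = σ/√n = 39/√98 = 3.9396
z-statistic: z = (x̄ - μ₀)/SE = (148.69 - 141)/3.9396 = 1.9520
Critical value: ±1.645
p-value = 0.0509
Decision: reject H₀

Answer: z = 1.9520, reject H₀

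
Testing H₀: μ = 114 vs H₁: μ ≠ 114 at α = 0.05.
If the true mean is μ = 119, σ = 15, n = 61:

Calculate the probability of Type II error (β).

SE = σ/√n = 15/√61 = 1.9206
Critical values: μ₀ ± z_0.025×SE = 114 ± 1.960×1.9206
Acceptance region: (110.2356, 117.7644)
Under H₁ (μ = 119): z_high = (117.7644 - 119)/1.9206 = -0.6433, z_low = (110.2356 - 119)/1.9206 = -4.5634
β = P(not reject | H₁) = Φ(-0.6433) - Φ(-4.5634) ≈ 0.2600

Answer: β ≈ 0.2600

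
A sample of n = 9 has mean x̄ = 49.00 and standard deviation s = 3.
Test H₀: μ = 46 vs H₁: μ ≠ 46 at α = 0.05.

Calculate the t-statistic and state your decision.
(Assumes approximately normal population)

df = n - 1 = 8
SE = s/√n = 3/√9 = 1.0000
t = (x̄ - μ₀)/SE = (49.00 - 46)/1.0000 = 3.0000
Critical value: t_{0.025,8} = ±2.306
p-value ≈ 0.0171
Decision: reject H₀

Answer: t = 3.0000, reject H₀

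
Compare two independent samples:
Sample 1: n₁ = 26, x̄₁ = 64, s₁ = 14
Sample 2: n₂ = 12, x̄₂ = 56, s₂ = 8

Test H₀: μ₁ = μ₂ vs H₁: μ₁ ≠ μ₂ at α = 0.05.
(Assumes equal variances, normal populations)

Answer: t = 1.8373, fail to reject H₀

Derivation:
Pooled variance: s²_p = [25×14² + 11×8²]/(36) = 155.6667
s_p = 12.4766
SE = s_p×√(1/n₁ + 1/n₂) = 12.4766×√(1/26 + 1/12) = 4.3542
t = (x̄₁ - x̄₂)/SE = (64 - 56)/4.3542 = 1.8373
df = 36, t-critical = ±2.028
Decision: fail to reject H₀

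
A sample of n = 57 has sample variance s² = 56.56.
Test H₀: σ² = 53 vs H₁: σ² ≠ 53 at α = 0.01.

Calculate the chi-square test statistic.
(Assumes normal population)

Answer: χ² = 59.7615, fail to reject H₀

Derivation:
df = n - 1 = 56
χ² = (n-1)s²/σ₀² = 56×56.56/53 = 59.7615
Critical values: χ²_{0.995,56} = 32.490, χ²_{0.005,56} = 86.994
Rejection region: χ² < 32.490 or χ² > 86.994
Decision: fail to reject H₀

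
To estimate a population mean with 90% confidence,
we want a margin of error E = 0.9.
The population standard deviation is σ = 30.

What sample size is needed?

z_0.05 = 1.645
n = (z×σ/E)² = (1.645×30/0.9)²
n = 3006.6944
Round up: n = 3007

Answer: n = 3007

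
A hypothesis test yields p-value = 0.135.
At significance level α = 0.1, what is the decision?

Compare p-value to α:
0.135 ≥ 0.1
Decision: fail to reject H₀

Answer: fail to reject H₀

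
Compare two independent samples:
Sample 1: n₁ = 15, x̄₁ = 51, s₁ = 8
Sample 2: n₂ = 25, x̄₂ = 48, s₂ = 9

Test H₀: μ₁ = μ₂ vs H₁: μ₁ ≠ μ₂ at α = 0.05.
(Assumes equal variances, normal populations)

Pooled variance: s²_p = [14×8² + 24×9²]/(38) = 74.7368
s_p = 8.6450
SE = s_p×√(1/n₁ + 1/n₂) = 8.6450×√(1/15 + 1/25) = 2.8234
t = (x̄₁ - x̄₂)/SE = (51 - 48)/2.8234 = 1.0625
df = 38, t-critical = ±2.024
Decision: fail to reject H₀

Answer: t = 1.0625, fail to reject H₀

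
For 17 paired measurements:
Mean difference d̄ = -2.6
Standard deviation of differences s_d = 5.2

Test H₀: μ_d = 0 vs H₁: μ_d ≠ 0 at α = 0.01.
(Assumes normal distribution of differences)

df = n - 1 = 16
SE = s_d/√n = 5.2/√17 = 1.2612
t = d̄/SE = -2.6/1.2612 = -2.0615
Critical value: t_{0.005,16} = ±2.921
p-value ≈ 0.0559
Decision: fail to reject H₀

Answer: t = -2.0615, fail to reject H₀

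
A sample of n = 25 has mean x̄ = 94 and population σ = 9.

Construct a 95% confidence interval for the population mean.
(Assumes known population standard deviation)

Confidence level: 95%, α = 0.05
z_0.025 = 1.960
SE = σ/√n = 9/√25 = 1.8000
Margin of error = 1.960 × 1.8000 = 3.5280
CI: x̄ ± margin = 94 ± 3.5280
CI: (90.4720, 97.5280)

Answer: (90.4720, 97.5280)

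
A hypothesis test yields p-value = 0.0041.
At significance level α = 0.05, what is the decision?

Compare p-value to α:
0.0041 < 0.05
Decision: reject H₀

Answer: reject H₀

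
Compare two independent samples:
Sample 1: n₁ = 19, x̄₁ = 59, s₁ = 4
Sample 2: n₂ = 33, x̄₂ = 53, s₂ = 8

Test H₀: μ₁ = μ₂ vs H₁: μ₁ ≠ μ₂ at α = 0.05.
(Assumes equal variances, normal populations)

Answer: t = 3.0482, reject H₀

Derivation:
Pooled variance: s²_p = [18×4² + 32×8²]/(50) = 46.7200
s_p = 6.8352
SE = s_p×√(1/n₁ + 1/n₂) = 6.8352×√(1/19 + 1/33) = 1.9684
t = (x̄₁ - x̄₂)/SE = (59 - 53)/1.9684 = 3.0482
df = 50, t-critical = ±2.009
Decision: reject H₀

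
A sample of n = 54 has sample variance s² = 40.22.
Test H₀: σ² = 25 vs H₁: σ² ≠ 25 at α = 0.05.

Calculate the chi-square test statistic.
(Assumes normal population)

Answer: χ² = 85.2664, reject H₀

Derivation:
df = n - 1 = 53
χ² = (n-1)s²/σ₀² = 53×40.22/25 = 85.2664
Critical values: χ²_{0.975,53} = 34.776, χ²_{0.025,53} = 75.002
Rejection region: χ² < 34.776 or χ² > 75.002
Decision: reject H₀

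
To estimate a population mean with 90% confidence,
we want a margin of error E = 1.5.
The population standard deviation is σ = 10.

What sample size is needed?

Answer: n = 121

Derivation:
z_0.05 = 1.645
n = (z×σ/E)² = (1.645×10/1.5)²
n = 120.2678
Round up: n = 121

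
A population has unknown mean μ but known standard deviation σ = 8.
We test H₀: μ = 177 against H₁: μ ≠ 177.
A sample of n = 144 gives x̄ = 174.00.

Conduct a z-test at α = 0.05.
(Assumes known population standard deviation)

Answer: z = -4.4998, reject H₀

Derivation:
Standard error: SE = σ/√n = 8/√144 = 0.6667
z-statistic: z = (x̄ - μ₀)/SE = (174.00 - 177)/0.6667 = -4.4998
Critical value: ±1.960
p-value < 0.0001
Decision: reject H₀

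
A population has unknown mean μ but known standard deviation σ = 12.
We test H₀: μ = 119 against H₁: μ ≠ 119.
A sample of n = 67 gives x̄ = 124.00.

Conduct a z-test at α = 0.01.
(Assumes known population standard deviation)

Answer: z = 3.4106, reject H₀

Derivation:
Standard error: SE = σ/√n = 12/√67 = 1.4660
z-statistic: z = (x̄ - μ₀)/SE = (124.00 - 119)/1.4660 = 3.4106
Critical value: ±2.576
p-value = 0.0006
Decision: reject H₀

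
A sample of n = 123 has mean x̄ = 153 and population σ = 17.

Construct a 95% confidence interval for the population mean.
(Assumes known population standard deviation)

Confidence level: 95%, α = 0.05
z_0.025 = 1.960
SE = σ/√n = 17/√123 = 1.5328
Margin of error = 1.960 × 1.5328 = 3.0043
CI: x̄ ± margin = 153 ± 3.0043
CI: (149.9957, 156.0043)

Answer: (149.9957, 156.0043)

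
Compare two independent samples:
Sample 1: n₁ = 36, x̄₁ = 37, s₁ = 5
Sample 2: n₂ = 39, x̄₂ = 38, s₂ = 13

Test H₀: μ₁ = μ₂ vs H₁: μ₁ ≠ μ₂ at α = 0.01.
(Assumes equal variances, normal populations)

Answer: t = -0.4328, fail to reject H₀

Derivation:
Pooled variance: s²_p = [35×5² + 38×13²]/(73) = 99.9589
s_p = 9.9979
SE = s_p×√(1/n₁ + 1/n₂) = 9.9979×√(1/36 + 1/39) = 2.3108
t = (x̄₁ - x̄₂)/SE = (37 - 38)/2.3108 = -0.4328
df = 73, t-critical = ±2.645
Decision: fail to reject H₀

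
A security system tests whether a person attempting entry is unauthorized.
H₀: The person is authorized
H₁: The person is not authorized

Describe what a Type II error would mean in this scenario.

Answer: Granting entry to an unauthorized person

Derivation:
Type I error: rejecting H₀ when it is actually true (false positive).
Type II error: failing to reject H₀ when H₁ is actually true (false negative).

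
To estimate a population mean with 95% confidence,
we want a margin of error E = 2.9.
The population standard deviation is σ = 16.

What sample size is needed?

Answer: n = 117

Derivation:
z_0.025 = 1.960
n = (z×σ/E)² = (1.960×16/2.9)²
n = 116.9381
Round up: n = 117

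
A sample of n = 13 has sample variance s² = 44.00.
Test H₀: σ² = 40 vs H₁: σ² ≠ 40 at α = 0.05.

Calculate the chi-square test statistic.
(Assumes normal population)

Answer: χ² = 13.2000, fail to reject H₀

Derivation:
df = n - 1 = 12
χ² = (n-1)s²/σ₀² = 12×44.00/40 = 13.2000
Critical values: χ²_{0.975,12} = 4.404, χ²_{0.025,12} = 23.337
Rejection region: χ² < 4.404 or χ² > 23.337
Decision: fail to reject H₀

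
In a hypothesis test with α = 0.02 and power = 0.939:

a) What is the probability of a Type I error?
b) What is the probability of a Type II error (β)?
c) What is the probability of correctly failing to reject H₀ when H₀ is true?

Answer: a) 0.02, b) 0.061, c) 0.98

Derivation:
a) Type I error probability = α = 0.02
b) Power = P(reject H₀ | H₁ true) = 1 - β = 0.939, so Type II error probability = β = 1 - Power = 0.061
c) P(fail to reject H₀ | H₀ true) = 1 - α = 0.98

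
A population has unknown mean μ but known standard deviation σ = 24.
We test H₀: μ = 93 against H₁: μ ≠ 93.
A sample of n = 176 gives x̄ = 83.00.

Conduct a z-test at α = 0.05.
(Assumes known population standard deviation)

Answer: z = -5.5276, reject H₀

Derivation:
Standard error: SE = σ/√n = 24/√176 = 1.8091
z-statistic: z = (x̄ - μ₀)/SE = (83.00 - 93)/1.8091 = -5.5276
Critical value: ±1.960
p-value < 0.0001
Decision: reject H₀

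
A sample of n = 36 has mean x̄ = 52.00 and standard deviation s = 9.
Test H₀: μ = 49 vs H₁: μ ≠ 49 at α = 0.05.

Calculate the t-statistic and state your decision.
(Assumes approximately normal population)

Answer: t = 2.0000, fail to reject H₀

Derivation:
df = n - 1 = 35
SE = s/√n = 9/√36 = 1.5000
t = (x̄ - μ₀)/SE = (52.00 - 49)/1.5000 = 2.0000
Critical value: t_{0.025,35} = ±2.030
p-value ≈ 0.0533
Decision: fail to reject H₀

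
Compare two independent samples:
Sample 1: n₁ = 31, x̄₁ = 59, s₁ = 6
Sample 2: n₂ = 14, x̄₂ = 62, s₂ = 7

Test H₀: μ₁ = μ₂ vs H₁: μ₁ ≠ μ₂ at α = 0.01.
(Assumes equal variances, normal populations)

Pooled variance: s²_p = [30×6² + 13×7²]/(43) = 39.9302
s_p = 6.3190
SE = s_p×√(1/n₁ + 1/n₂) = 6.3190×√(1/31 + 1/14) = 2.0347
t = (x̄₁ - x̄₂)/SE = (59 - 62)/2.0347 = -1.4744
df = 43, t-critical = ±2.695
Decision: fail to reject H₀

Answer: t = -1.4744, fail to reject H₀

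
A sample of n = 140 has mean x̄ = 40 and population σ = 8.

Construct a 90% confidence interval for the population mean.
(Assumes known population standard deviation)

Answer: (38.8878, 41.1122)

Derivation:
Confidence level: 90%, α = 0.1
z_0.05 = 1.645
SE = σ/√n = 8/√140 = 0.6761
Margin of error = 1.645 × 0.6761 = 1.1122
CI: x̄ ± margin = 40 ± 1.1122
CI: (38.8878, 41.1122)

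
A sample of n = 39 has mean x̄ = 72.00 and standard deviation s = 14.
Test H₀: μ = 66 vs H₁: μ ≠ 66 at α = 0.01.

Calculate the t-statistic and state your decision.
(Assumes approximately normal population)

Answer: t = 2.6764, fail to reject H₀

Derivation:
df = n - 1 = 38
SE = s/√n = 14/√39 = 2.2418
t = (x̄ - μ₀)/SE = (72.00 - 66)/2.2418 = 2.6764
Critical value: t_{0.005,38} = ±2.712
p-value ≈ 0.0109
Decision: fail to reject H₀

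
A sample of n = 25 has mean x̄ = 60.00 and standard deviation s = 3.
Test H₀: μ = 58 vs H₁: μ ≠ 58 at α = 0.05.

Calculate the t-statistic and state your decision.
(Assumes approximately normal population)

df = n - 1 = 24
SE = s/√n = 3/√25 = 0.6000
t = (x̄ - μ₀)/SE = (60.00 - 58)/0.6000 = 3.3333
Critical value: t_{0.025,24} = ±2.064
p-value ≈ 0.0028
Decision: reject H₀

Answer: t = 3.3333, reject H₀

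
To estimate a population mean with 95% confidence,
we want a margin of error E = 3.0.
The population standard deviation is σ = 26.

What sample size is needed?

z_0.025 = 1.960
n = (z×σ/E)² = (1.960×26/3.0)²
n = 288.5468
Round up: n = 289

Answer: n = 289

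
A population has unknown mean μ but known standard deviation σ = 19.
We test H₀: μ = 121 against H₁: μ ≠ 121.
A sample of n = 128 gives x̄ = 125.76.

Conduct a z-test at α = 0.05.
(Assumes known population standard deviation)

Standard error: SE = σ/√n = 19/√128 = 1.6794
z-statistic: z = (x̄ - μ₀)/SE = (125.76 - 121)/1.6794 = 2.8343
Critical value: ±1.960
p-value = 0.0046
Decision: reject H₀

Answer: z = 2.8343, reject H₀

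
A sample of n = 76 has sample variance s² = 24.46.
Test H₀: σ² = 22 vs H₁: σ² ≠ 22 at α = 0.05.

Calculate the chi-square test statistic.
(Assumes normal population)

Answer: χ² = 83.3864, fail to reject H₀

Derivation:
df = n - 1 = 75
χ² = (n-1)s²/σ₀² = 75×24.46/22 = 83.3864
Critical values: χ²_{0.975,75} = 52.942, χ²_{0.025,75} = 100.839
Rejection region: χ² < 52.942 or χ² > 100.839
Decision: fail to reject H₀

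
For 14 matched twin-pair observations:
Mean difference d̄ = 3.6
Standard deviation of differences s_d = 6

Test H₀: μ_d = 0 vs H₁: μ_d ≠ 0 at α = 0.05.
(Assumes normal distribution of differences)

Answer: t = 2.2449, reject H₀

Derivation:
df = n - 1 = 13
SE = s_d/√n = 6/√14 = 1.6036
t = d̄/SE = 3.6/1.6036 = 2.2449
Critical value: t_{0.025,13} = ±2.160
p-value ≈ 0.0428
Decision: reject H₀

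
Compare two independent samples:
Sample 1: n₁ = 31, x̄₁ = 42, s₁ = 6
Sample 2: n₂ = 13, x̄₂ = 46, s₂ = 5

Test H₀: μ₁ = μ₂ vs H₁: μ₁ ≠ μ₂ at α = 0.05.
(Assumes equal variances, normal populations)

Pooled variance: s²_p = [30×6² + 12×5²]/(42) = 32.8571
s_p = 5.7321
SE = s_p×√(1/n₁ + 1/n₂) = 5.7321×√(1/31 + 1/13) = 1.8940
t = (x̄₁ - x̄₂)/SE = (42 - 46)/1.8940 = -2.1119
df = 42, t-critical = ±2.018
Decision: reject H₀

Answer: t = -2.1119, reject H₀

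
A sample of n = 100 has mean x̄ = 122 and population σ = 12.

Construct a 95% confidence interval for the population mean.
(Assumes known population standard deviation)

Confidence level: 95%, α = 0.05
z_0.025 = 1.960
SE = σ/√n = 12/√100 = 1.2000
Margin of error = 1.960 × 1.2000 = 2.3520
CI: x̄ ± margin = 122 ± 2.3520
CI: (119.6480, 124.3520)

Answer: (119.6480, 124.3520)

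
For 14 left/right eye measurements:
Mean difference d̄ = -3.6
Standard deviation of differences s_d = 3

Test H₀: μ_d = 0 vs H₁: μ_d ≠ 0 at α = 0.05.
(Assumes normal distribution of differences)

Answer: t = -4.4899, reject H₀

Derivation:
df = n - 1 = 13
SE = s_d/√n = 3/√14 = 0.8018
t = d̄/SE = -3.6/0.8018 = -4.4899
Critical value: t_{0.025,13} = ±2.160
p-value ≈ 0.0006
Decision: reject H₀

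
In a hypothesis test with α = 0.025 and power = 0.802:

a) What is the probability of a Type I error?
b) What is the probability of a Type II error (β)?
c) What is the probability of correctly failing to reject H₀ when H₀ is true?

a) Type I error probability = α = 0.025
b) Power = P(reject H₀ | H₁ true) = 1 - β = 0.802, so Type II error probability = β = 1 - Power = 0.198
c) P(fail to reject H₀ | H₀ true) = 1 - α = 0.975

Answer: a) 0.025, b) 0.198, c) 0.975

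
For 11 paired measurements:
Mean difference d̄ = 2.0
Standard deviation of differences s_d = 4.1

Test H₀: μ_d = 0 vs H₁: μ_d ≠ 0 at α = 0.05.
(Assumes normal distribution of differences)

Answer: t = 1.6179, fail to reject H₀

Derivation:
df = n - 1 = 10
SE = s_d/√n = 4.1/√11 = 1.2362
t = d̄/SE = 2.0/1.2362 = 1.6179
Critical value: t_{0.025,10} = ±2.228
p-value ≈ 0.1368
Decision: fail to reject H₀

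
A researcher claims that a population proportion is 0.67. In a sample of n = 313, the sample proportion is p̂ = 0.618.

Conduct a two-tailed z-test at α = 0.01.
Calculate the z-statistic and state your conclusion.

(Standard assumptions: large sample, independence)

Answer: z = -1.9565, fail to reject H₀

Derivation:
H₀: p = 0.67, H₁: p ≠ 0.67
Standard error: SE = √(p₀(1-p₀)/n) = √(0.67×0.33/313) = 0.026578
z-statistic: z = (p̂ - p₀)/SE = (0.618 - 0.67)/0.026578 = -1.9565
Critical value: z_0.005 = ±2.576
p-value = 0.0504
Decision: fail to reject H₀ at α = 0.01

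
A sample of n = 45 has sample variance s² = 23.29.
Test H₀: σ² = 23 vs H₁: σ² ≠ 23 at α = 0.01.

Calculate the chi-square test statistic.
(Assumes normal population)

df = n - 1 = 44
χ² = (n-1)s²/σ₀² = 44×23.29/23 = 44.5548
Critical values: χ²_{0.995,44} = 23.584, χ²_{0.005,44} = 71.893
Rejection region: χ² < 23.584 or χ² > 71.893
Decision: fail to reject H₀

Answer: χ² = 44.5548, fail to reject H₀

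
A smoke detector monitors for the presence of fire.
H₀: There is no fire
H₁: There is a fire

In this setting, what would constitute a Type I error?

Type I error: rejecting H₀ when it is actually true (false positive).
Type II error: failing to reject H₀ when H₁ is actually true (false negative).

Answer: The alarm sounds when there is no fire (false alarm)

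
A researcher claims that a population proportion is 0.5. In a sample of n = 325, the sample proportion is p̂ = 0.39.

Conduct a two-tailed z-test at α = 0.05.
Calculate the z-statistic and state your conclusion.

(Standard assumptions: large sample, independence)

Answer: z = -3.9661, reject H₀

Derivation:
H₀: p = 0.5, H₁: p ≠ 0.5
Standard error: SE = √(p₀(1-p₀)/n) = √(0.5×0.5/325) = 0.027735
z-statistic: z = (p̂ - p₀)/SE = (0.39 - 0.5)/0.027735 = -3.9661
Critical value: z_0.025 = ±1.960
p-value = 0.0001
Decision: reject H₀ at α = 0.05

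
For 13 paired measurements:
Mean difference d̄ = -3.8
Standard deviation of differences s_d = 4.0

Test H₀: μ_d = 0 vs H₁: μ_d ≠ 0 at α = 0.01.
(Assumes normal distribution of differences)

Answer: t = -3.4253, reject H₀

Derivation:
df = n - 1 = 12
SE = s_d/√n = 4.0/√13 = 1.1094
t = d̄/SE = -3.8/1.1094 = -3.4253
Critical value: t_{0.005,12} = ±3.055
p-value ≈ 0.0050
Decision: reject H₀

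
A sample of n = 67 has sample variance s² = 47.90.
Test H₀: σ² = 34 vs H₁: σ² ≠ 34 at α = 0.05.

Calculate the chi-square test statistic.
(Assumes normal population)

df = n - 1 = 66
χ² = (n-1)s²/σ₀² = 66×47.90/34 = 92.9824
Critical values: χ²_{0.975,66} = 45.431, χ²_{0.025,66} = 90.349
Rejection region: χ² < 45.431 or χ² > 90.349
Decision: reject H₀

Answer: χ² = 92.9824, reject H₀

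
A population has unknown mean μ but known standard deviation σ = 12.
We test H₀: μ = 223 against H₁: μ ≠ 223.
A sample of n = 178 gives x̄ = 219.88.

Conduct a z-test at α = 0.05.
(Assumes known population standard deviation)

Standard error: SE = σ/√n = 12/√178 = 0.8994
z-statistic: z = (x̄ - μ₀)/SE = (219.88 - 223)/0.8994 = -3.4690
Critical value: ±1.960
p-value = 0.0005
Decision: reject H₀

Answer: z = -3.4690, reject H₀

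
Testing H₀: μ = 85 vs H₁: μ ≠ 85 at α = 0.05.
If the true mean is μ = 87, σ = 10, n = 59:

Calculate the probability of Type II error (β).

Answer: β ≈ 0.6639

Derivation:
SE = σ/√n = 10/√59 = 1.3019
Critical values: μ₀ ± z_0.025×SE = 85 ± 1.960×1.3019
Acceptance region: (82.4483, 87.5517)
Under H₁ (μ = 87): z_high = (87.5517 - 87)/1.3019 = 0.4238, z_low = (82.4483 - 87)/1.3019 = -3.4962
β = P(not reject | H₁) = Φ(0.4238) - Φ(-3.4962) ≈ 0.6639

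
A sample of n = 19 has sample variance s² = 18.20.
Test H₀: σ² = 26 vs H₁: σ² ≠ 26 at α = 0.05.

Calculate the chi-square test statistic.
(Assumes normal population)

Answer: χ² = 12.6000, fail to reject H₀

Derivation:
df = n - 1 = 18
χ² = (n-1)s²/σ₀² = 18×18.20/26 = 12.6000
Critical values: χ²_{0.975,18} = 8.231, χ²_{0.025,18} = 31.526
Rejection region: χ² < 8.231 or χ² > 31.526
Decision: fail to reject H₀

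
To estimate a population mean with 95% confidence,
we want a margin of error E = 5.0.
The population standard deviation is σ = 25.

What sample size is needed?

Answer: n = 97

Derivation:
z_0.025 = 1.960
n = (z×σ/E)² = (1.960×25/5.0)²
n = 96.0400
Round up: n = 97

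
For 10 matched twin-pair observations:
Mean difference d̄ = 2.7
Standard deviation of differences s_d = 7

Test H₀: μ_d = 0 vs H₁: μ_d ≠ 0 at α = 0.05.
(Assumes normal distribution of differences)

df = n - 1 = 9
SE = s_d/√n = 7/√10 = 2.2136
t = d̄/SE = 2.7/2.2136 = 1.2197
Critical value: t_{0.025,9} = ±2.262
p-value ≈ 0.2536
Decision: fail to reject H₀

Answer: t = 1.2197, fail to reject H₀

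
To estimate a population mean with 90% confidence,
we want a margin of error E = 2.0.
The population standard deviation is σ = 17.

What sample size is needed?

Answer: n = 196

Derivation:
z_0.05 = 1.645
n = (z×σ/E)² = (1.645×17/2.0)²
n = 195.5103
Round up: n = 196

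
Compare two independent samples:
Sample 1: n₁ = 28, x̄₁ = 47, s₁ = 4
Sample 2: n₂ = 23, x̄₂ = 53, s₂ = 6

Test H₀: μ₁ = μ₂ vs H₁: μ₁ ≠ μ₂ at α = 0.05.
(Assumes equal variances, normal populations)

Answer: t = -4.2659, reject H₀

Derivation:
Pooled variance: s²_p = [27×4² + 22×6²]/(49) = 24.9796
s_p = 4.9980
SE = s_p×√(1/n₁ + 1/n₂) = 4.9980×√(1/28 + 1/23) = 1.4065
t = (x̄₁ - x̄₂)/SE = (47 - 53)/1.4065 = -4.2659
df = 49, t-critical = ±2.010
Decision: reject H₀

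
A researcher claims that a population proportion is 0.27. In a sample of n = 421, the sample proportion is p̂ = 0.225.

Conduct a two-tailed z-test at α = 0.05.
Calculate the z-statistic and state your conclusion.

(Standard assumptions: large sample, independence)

Answer: z = -2.0798, reject H₀

Derivation:
H₀: p = 0.27, H₁: p ≠ 0.27
Standard error: SE = √(p₀(1-p₀)/n) = √(0.27×0.73/421) = 0.021637
z-statistic: z = (p̂ - p₀)/SE = (0.225 - 0.27)/0.021637 = -2.0798
Critical value: z_0.025 = ±1.960
p-value = 0.0375
Decision: reject H₀ at α = 0.05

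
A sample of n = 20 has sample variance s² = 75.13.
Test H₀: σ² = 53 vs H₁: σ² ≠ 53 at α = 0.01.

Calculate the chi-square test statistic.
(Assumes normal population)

df = n - 1 = 19
χ² = (n-1)s²/σ₀² = 19×75.13/53 = 26.9334
Critical values: χ²_{0.995,19} = 6.844, χ²_{0.005,19} = 38.582
Rejection region: χ² < 6.844 or χ² > 38.582
Decision: fail to reject H₀

Answer: χ² = 26.9334, fail to reject H₀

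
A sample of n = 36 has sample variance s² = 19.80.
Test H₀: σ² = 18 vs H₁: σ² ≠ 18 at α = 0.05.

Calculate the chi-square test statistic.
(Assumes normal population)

Answer: χ² = 38.5000, fail to reject H₀

Derivation:
df = n - 1 = 35
χ² = (n-1)s²/σ₀² = 35×19.80/18 = 38.5000
Critical values: χ²_{0.975,35} = 20.569, χ²_{0.025,35} = 53.203
Rejection region: χ² < 20.569 or χ² > 53.203
Decision: fail to reject H₀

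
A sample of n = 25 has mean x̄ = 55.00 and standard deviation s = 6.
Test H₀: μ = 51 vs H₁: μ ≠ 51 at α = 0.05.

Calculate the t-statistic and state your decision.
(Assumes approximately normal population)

df = n - 1 = 24
SE = s/√n = 6/√25 = 1.2000
t = (x̄ - μ₀)/SE = (55.00 - 51)/1.2000 = 3.3333
Critical value: t_{0.025,24} = ±2.064
p-value ≈ 0.0028
Decision: reject H₀

Answer: t = 3.3333, reject H₀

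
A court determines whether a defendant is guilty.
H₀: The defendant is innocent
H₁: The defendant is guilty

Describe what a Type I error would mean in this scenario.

A Type I error (probability α) occurs when we reject a true H₀.
A Type II error (probability β) occurs when we fail to reject a false H₀.

Answer: Convicting an innocent person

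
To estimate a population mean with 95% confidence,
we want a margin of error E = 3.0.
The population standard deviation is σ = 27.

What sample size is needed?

Answer: n = 312

Derivation:
z_0.025 = 1.960
n = (z×σ/E)² = (1.960×27/3.0)²
n = 311.1696
Round up: n = 312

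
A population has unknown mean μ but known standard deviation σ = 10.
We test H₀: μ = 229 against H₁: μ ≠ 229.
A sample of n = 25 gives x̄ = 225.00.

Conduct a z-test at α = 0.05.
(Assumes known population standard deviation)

Standard error: SE = σ/√n = 10/√25 = 2.0000
z-statistic: z = (x̄ - μ₀)/SE = (225.00 - 229)/2.0000 = -2.0000
Critical value: ±1.960
p-value = 0.0455
Decision: reject H₀

Answer: z = -2.0000, reject H₀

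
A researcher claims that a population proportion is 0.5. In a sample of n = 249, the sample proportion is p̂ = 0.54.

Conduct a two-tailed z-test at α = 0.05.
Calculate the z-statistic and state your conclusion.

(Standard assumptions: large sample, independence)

H₀: p = 0.5, H₁: p ≠ 0.5
Standard error: SE = √(p₀(1-p₀)/n) = √(0.5×0.5/249) = 0.031686
z-statistic: z = (p̂ - p₀)/SE = (0.54 - 0.5)/0.031686 = 1.2624
Critical value: z_0.025 = ±1.960
p-value = 0.2068
Decision: fail to reject H₀ at α = 0.05

Answer: z = 1.2624, fail to reject H₀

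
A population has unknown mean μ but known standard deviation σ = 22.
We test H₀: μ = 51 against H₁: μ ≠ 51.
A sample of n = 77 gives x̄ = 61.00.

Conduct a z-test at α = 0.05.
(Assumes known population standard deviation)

Standard error: SE = σ/√n = 22/√77 = 2.5071
z-statistic: z = (x̄ - μ₀)/SE = (61.00 - 51)/2.5071 = 3.9887
Critical value: ±1.960
p-value = 0.0001
Decision: reject H₀

Answer: z = 3.9887, reject H₀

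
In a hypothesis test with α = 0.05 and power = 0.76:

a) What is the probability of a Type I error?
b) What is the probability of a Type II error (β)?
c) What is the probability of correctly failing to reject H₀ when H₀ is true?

a) Type I error probability = α = 0.05
b) Power = P(reject H₀ | H₁ true) = 1 - β = 0.76, so Type II error probability = β = 1 - Power = 0.24
c) P(fail to reject H₀ | H₀ true) = 1 - α = 0.95

Answer: a) 0.05, b) 0.24, c) 0.95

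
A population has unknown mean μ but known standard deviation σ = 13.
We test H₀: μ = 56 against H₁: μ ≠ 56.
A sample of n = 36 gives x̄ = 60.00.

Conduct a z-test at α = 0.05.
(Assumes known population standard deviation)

Answer: z = 1.8461, fail to reject H₀

Derivation:
Standard error: SE = σ/√n = 13/√36 = 2.1667
z-statistic: z = (x̄ - μ₀)/SE = (60.00 - 56)/2.1667 = 1.8461
Critical value: ±1.960
p-value = 0.0649
Decision: fail to reject H₀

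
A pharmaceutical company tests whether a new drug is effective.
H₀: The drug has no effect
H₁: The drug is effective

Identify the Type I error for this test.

Answer: Concluding the drug is effective when it actually has no effect

Derivation:
Type I error (α): Rejecting H₀ when H₀ is true
Type II error (β): Failing to reject H₀ when H₁ is true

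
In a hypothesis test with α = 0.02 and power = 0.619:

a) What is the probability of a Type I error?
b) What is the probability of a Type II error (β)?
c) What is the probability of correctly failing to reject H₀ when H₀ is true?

Answer: a) 0.02, b) 0.381, c) 0.98

Derivation:
a) Type I error probability = α = 0.02
b) Power = P(reject H₀ | H₁ true) = 1 - β = 0.619, so Type II error probability = β = 1 - Power = 0.381
c) P(fail to reject H₀ | H₀ true) = 1 - α = 0.98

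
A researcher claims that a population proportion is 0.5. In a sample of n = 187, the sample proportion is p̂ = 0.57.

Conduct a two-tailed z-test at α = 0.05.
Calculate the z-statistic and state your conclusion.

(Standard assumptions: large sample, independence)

H₀: p = 0.5, H₁: p ≠ 0.5
Standard error: SE = √(p₀(1-p₀)/n) = √(0.5×0.5/187) = 0.036564
z-statistic: z = (p̂ - p₀)/SE = (0.57 - 0.5)/0.036564 = 1.9145
Critical value: z_0.025 = ±1.960
p-value = 0.0556
Decision: fail to reject H₀ at α = 0.05

Answer: z = 1.9145, fail to reject H₀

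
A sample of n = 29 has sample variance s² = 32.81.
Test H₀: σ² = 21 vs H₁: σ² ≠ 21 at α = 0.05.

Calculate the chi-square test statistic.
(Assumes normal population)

Answer: χ² = 43.7467, fail to reject H₀

Derivation:
df = n - 1 = 28
χ² = (n-1)s²/σ₀² = 28×32.81/21 = 43.7467
Critical values: χ²_{0.975,28} = 15.308, χ²_{0.025,28} = 44.461
Rejection region: χ² < 15.308 or χ² > 44.461
Decision: fail to reject H₀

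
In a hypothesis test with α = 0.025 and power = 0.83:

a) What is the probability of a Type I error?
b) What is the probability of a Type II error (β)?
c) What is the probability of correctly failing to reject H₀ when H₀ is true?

a) Type I error probability = α = 0.025
b) Power = P(reject H₀ | H₁ true) = 1 - β = 0.83, so Type II error probability = β = 1 - Power = 0.17
c) P(fail to reject H₀ | H₀ true) = 1 - α = 0.975

Answer: a) 0.025, b) 0.17, c) 0.975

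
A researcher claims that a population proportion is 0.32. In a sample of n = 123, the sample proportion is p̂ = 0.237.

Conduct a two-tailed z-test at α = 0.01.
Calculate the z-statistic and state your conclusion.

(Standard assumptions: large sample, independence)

Answer: z = -1.9733, fail to reject H₀

Derivation:
H₀: p = 0.32, H₁: p ≠ 0.32
Standard error: SE = √(p₀(1-p₀)/n) = √(0.32×0.68/123) = 0.042061
z-statistic: z = (p̂ - p₀)/SE = (0.237 - 0.32)/0.042061 = -1.9733
Critical value: z_0.005 = ±2.576
p-value = 0.0485
Decision: fail to reject H₀ at α = 0.01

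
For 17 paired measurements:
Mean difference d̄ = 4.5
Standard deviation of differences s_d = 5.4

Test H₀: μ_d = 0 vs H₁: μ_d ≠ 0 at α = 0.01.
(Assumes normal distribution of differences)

Answer: t = 3.4359, reject H₀

Derivation:
df = n - 1 = 16
SE = s_d/√n = 5.4/√17 = 1.3097
t = d̄/SE = 4.5/1.3097 = 3.4359
Critical value: t_{0.005,16} = ±2.921
p-value ≈ 0.0034
Decision: reject H₀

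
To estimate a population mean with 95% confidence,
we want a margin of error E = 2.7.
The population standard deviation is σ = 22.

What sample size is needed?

z_0.025 = 1.960
n = (z×σ/E)² = (1.960×22/2.7)²
n = 255.0527
Round up: n = 256

Answer: n = 256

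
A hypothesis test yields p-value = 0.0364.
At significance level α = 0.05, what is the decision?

Answer: reject H₀

Derivation:
Compare p-value to α:
0.0364 < 0.05
Decision: reject H₀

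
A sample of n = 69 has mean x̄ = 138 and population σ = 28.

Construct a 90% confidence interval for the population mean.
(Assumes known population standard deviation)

Confidence level: 90%, α = 0.1
z_0.05 = 1.645
SE = σ/√n = 28/√69 = 3.3708
Margin of error = 1.645 × 3.3708 = 5.5450
CI: x̄ ± margin = 138 ± 5.5450
CI: (132.4550, 143.5450)

Answer: (132.4550, 143.5450)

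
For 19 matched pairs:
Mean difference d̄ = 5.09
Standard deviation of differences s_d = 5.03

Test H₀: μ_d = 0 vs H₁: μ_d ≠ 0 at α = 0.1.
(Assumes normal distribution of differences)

df = n - 1 = 18
SE = s_d/√n = 5.03/√19 = 1.1540
t = d̄/SE = 5.09/1.1540 = 4.4107
Critical value: t_{0.05,18} = ±1.734
p-value ≈ 0.0003
Decision: reject H₀

Answer: t = 4.4107, reject H₀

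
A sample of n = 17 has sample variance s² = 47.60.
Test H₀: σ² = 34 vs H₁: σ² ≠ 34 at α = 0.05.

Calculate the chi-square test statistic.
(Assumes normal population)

df = n - 1 = 16
χ² = (n-1)s²/σ₀² = 16×47.60/34 = 22.4000
Critical values: χ²_{0.975,16} = 6.908, χ²_{0.025,16} = 28.845
Rejection region: χ² < 6.908 or χ² > 28.845
Decision: fail to reject H₀

Answer: χ² = 22.4000, fail to reject H₀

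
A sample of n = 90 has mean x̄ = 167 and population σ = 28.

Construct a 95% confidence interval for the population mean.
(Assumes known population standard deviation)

Confidence level: 95%, α = 0.05
z_0.025 = 1.960
SE = σ/√n = 28/√90 = 2.9515
Margin of error = 1.960 × 2.9515 = 5.7849
CI: x̄ ± margin = 167 ± 5.7849
CI: (161.2151, 172.7849)

Answer: (161.2151, 172.7849)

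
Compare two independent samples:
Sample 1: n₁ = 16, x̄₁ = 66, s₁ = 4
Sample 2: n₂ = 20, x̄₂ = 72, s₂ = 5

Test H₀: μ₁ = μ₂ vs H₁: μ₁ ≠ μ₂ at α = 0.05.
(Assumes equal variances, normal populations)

Answer: t = -3.9009, reject H₀

Derivation:
Pooled variance: s²_p = [15×4² + 19×5²]/(34) = 21.0294
s_p = 4.5858
SE = s_p×√(1/n₁ + 1/n₂) = 4.5858×√(1/16 + 1/20) = 1.5381
t = (x̄₁ - x̄₂)/SE = (66 - 72)/1.5381 = -3.9009
df = 34, t-critical = ±2.032
Decision: reject H₀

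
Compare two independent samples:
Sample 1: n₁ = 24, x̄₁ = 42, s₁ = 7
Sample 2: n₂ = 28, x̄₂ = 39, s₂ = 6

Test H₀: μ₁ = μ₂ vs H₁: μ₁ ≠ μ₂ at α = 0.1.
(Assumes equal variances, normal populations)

Pooled variance: s²_p = [23×7² + 27×6²]/(50) = 41.9800
s_p = 6.4792
SE = s_p×√(1/n₁ + 1/n₂) = 6.4792×√(1/24 + 1/28) = 1.8023
t = (x̄₁ - x̄₂)/SE = (42 - 39)/1.8023 = 1.6645
df = 50, t-critical = ±1.676
Decision: fail to reject H₀

Answer: t = 1.6645, fail to reject H₀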